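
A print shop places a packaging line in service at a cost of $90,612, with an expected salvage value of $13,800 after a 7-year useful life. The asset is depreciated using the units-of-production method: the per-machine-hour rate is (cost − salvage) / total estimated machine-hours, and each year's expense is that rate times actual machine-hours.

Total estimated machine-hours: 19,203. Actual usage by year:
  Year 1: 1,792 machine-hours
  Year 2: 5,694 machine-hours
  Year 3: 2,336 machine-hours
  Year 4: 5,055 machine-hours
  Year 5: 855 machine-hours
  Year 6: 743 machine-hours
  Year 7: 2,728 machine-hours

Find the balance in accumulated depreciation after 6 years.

Depreciable base = $90,612 − $13,800 = $76,812.
Rate = $76,812 / 19,203 machine-hours = $4 per machine-hour.
Year 1: 1,792 × $4 = $7,168. Book value $83,444.
Year 2: 5,694 × $4 = $22,776. Book value $60,668.
Year 3: 2,336 × $4 = $9,344. Book value $51,324.
Year 4: 5,055 × $4 = $20,220. Book value $31,104.
Year 5: 855 × $4 = $3,420. Book value $27,684.
Year 6: 743 × $4 = $2,972. Book value $24,712.
Accumulated through year 6 = $90,612 − $24,712 = $65,900.

$65,900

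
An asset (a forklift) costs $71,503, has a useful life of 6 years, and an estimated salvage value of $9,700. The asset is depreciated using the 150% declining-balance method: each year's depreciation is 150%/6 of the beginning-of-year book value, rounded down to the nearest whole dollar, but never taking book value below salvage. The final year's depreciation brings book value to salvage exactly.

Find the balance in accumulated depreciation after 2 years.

Depreciable base = $71,503 − $9,700 = $61,803.
Year 1: ⌊$71,503 × 150%/6⌋ = $17,875. Book value $53,628.
Year 2: ⌊$53,628 × 150%/6⌋ = $13,407. Book value $40,221.
Accumulated through year 2 = $71,503 − $40,221 = $31,282.

$31,282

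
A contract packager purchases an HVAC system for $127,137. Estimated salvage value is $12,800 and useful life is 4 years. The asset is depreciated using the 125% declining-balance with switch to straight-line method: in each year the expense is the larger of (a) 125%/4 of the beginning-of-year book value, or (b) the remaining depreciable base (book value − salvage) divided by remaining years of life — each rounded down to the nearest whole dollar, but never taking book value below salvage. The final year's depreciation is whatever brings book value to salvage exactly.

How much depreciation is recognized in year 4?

Depreciable base = $127,137 − $12,800 = $114,337.
Year 1: DB = ⌊$127,137 × 125%/4⌋ = $39,730; SL = ⌊$114,337/4⌋ = $28,584 → take DB $39,730. Book value $87,407.
Year 2: DB = ⌊$87,407 × 125%/4⌋ = $27,314; SL = ⌊$74,607/3⌋ = $24,869 → take DB $27,314. Book value $60,093.
Year 3: DB = ⌊$60,093 × 125%/4⌋ = $18,779; SL = ⌊$47,293/2⌋ = $23,646 → take SL $23,646. Book value $36,447.
Year 4 (final): $36,447 − $12,800 = $23,647. Book value $12,800.

$23,647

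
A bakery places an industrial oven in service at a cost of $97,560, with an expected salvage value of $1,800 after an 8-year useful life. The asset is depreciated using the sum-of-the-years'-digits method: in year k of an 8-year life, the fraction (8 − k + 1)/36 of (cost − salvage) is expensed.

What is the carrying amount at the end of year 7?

$4,460

Depreciable base = $97,560 − $1,800 = $95,760.
Sum of the years' digits = 8+7+6+5+4+3+2+1 = 36.
Year 1: $95,760 × 8/36 = $21,280. Book value $76,280.
Year 2: $95,760 × 7/36 = $18,620. Book value $57,660.
Year 3: $95,760 × 6/36 = $15,960. Book value $41,700.
Year 4: $95,760 × 5/36 = $13,300. Book value $28,400.
Year 5: $95,760 × 4/36 = $10,640. Book value $17,760.
Year 6: $95,760 × 3/36 = $7,980. Book value $9,780.
Year 7: $95,760 × 2/36 = $5,320. Book value $4,460.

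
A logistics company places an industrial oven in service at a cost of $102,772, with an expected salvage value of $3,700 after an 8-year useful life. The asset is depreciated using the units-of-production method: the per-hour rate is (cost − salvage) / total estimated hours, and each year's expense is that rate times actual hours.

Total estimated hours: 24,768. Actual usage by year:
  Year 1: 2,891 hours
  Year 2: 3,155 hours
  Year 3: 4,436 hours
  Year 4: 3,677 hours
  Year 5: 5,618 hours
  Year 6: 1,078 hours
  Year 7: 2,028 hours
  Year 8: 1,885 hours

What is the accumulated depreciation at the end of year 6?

Depreciable base = $102,772 − $3,700 = $99,072.
Rate = $99,072 / 24,768 hours = $4 per hour.
Year 1: 2,891 × $4 = $11,564. Book value $91,208.
Year 2: 3,155 × $4 = $12,620. Book value $78,588.
Year 3: 4,436 × $4 = $17,744. Book value $60,844.
Year 4: 3,677 × $4 = $14,708. Book value $46,136.
Year 5: 5,618 × $4 = $22,472. Book value $23,664.
Year 6: 1,078 × $4 = $4,312. Book value $19,352.
Accumulated through year 6 = $102,772 − $19,352 = $83,420.

$83,420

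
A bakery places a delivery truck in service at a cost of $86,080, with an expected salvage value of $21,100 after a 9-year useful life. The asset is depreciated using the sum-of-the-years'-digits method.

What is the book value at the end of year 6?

Depreciable base = $86,080 − $21,100 = $64,980.
Sum of the years' digits = 9+8+7+6+5+4+3+2+1 = 45.
Year 1: $64,980 × 9/45 = $12,996. Book value $73,084.
Year 2: $64,980 × 8/45 = $11,552. Book value $61,532.
Year 3: $64,980 × 7/45 = $10,108. Book value $51,424.
Year 4: $64,980 × 6/45 = $8,664. Book value $42,760.
Year 5: $64,980 × 5/45 = $7,220. Book value $35,540.
Year 6: $64,980 × 4/45 = $5,776. Book value $29,764.

$29,764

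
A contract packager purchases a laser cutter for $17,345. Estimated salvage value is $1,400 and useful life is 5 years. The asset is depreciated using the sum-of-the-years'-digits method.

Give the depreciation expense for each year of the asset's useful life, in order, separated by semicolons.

$5,315; $4,252; $3,189; $2,126; $1,063

Depreciable base = $17,345 − $1,400 = $15,945.
Sum of the years' digits = 5+4+3+2+1 = 15.
Year 1: $15,945 × 5/15 = $5,315. Book value $12,030.
Year 2: $15,945 × 4/15 = $4,252. Book value $7,778.
Year 3: $15,945 × 3/15 = $3,189. Book value $4,589.
Year 4: $15,945 × 2/15 = $2,126. Book value $2,463.
Year 5: $15,945 × 1/15 = $1,063. Book value $1,400.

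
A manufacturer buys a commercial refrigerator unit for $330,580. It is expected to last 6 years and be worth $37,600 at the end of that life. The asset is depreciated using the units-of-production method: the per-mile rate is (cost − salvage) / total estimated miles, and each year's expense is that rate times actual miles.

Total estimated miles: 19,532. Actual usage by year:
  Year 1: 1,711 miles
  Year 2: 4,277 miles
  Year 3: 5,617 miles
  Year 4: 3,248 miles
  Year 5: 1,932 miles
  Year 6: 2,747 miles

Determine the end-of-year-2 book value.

Depreciable base = $330,580 − $37,600 = $292,980.
Rate = $292,980 / 19,532 miles = $15 per mile.
Year 1: 1,711 × $15 = $25,665. Book value $304,915.
Year 2: 4,277 × $15 = $64,155. Book value $240,760.

$240,760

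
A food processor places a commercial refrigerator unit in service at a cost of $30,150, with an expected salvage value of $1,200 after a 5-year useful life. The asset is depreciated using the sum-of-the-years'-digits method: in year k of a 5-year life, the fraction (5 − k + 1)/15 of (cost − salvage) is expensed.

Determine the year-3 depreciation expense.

Depreciable base = $30,150 − $1,200 = $28,950.
Sum of the years' digits = 5+4+3+2+1 = 15.
Year 1: $28,950 × 5/15 = $9,650. Book value $20,500.
Year 2: $28,950 × 4/15 = $7,720. Book value $12,780.
Year 3: $28,950 × 3/15 = $5,790. Book value $6,990.

$5,790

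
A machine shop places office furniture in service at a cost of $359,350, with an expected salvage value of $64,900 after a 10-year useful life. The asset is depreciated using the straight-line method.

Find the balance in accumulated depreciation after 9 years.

Depreciable base = $359,350 − $64,900 = $294,450.
Annual expense = $294,450 / 10 = $29,445.
End of year 1: book value $329,905.
End of year 2: book value $300,460.
End of year 3: book value $271,015.
End of year 4: book value $241,570.
End of year 5: book value $212,125.
End of year 6: book value $182,680.
End of year 7: book value $153,235.
End of year 8: book value $123,790.
End of year 9: book value $94,345.
Accumulated through year 9 = $359,350 − $94,345 = $265,005.

$265,005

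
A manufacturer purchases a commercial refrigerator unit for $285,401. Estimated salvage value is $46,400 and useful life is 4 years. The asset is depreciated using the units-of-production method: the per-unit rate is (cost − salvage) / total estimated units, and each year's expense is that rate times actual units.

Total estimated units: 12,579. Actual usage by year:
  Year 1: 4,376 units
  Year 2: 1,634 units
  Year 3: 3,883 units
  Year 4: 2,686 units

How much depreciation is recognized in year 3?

$73,777

Depreciable base = $285,401 − $46,400 = $239,001.
Rate = $239,001 / 12,579 units = $19 per unit.
Year 1: 4,376 × $19 = $83,144. Book value $202,257.
Year 2: 1,634 × $19 = $31,046. Book value $171,211.
Year 3: 3,883 × $19 = $73,777. Book value $97,434.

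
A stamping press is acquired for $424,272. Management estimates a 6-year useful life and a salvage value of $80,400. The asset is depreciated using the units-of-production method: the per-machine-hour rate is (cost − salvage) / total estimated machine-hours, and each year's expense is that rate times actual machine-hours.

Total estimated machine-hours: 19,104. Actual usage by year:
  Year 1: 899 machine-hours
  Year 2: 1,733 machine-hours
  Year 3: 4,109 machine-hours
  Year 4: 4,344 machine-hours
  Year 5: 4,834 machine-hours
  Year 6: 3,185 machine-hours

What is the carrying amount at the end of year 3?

$302,934

Depreciable base = $424,272 − $80,400 = $343,872.
Rate = $343,872 / 19,104 machine-hours = $18 per machine-hour.
Year 1: 899 × $18 = $16,182. Book value $408,090.
Year 2: 1,733 × $18 = $31,194. Book value $376,896.
Year 3: 4,109 × $18 = $73,962. Book value $302,934.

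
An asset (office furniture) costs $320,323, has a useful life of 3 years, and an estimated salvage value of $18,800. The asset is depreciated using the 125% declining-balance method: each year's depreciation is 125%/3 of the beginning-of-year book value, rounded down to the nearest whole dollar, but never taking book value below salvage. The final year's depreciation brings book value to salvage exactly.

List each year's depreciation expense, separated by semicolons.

$133,467; $77,856; $90,200

Depreciable base = $320,323 − $18,800 = $301,523.
Year 1: ⌊$320,323 × 125%/3⌋ = $133,467. Book value $186,856.
Year 2: ⌊$186,856 × 125%/3⌋ = $77,856. Book value $109,000.
Year 3 (final): $109,000 − $18,800 = $90,200. Book value $18,800.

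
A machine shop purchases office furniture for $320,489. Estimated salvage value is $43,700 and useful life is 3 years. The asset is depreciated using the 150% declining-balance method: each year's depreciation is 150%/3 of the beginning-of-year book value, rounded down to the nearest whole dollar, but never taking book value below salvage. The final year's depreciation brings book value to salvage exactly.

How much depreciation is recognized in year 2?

Depreciable base = $320,489 − $43,700 = $276,789.
Year 1: ⌊$320,489 × 150%/3⌋ = $160,244. Book value $160,245.
Year 2: ⌊$160,245 × 150%/3⌋ = $80,122. Book value $80,123.

$80,122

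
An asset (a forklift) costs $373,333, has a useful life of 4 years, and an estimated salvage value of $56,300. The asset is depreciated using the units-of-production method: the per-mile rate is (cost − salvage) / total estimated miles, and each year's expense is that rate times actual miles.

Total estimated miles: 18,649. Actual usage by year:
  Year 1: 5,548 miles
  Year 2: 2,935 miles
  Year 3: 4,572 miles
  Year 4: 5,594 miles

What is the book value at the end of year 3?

$151,398

Depreciable base = $373,333 − $56,300 = $317,033.
Rate = $317,033 / 18,649 miles = $17 per mile.
Year 1: 5,548 × $17 = $94,316. Book value $279,017.
Year 2: 2,935 × $17 = $49,895. Book value $229,122.
Year 3: 4,572 × $17 = $77,724. Book value $151,398.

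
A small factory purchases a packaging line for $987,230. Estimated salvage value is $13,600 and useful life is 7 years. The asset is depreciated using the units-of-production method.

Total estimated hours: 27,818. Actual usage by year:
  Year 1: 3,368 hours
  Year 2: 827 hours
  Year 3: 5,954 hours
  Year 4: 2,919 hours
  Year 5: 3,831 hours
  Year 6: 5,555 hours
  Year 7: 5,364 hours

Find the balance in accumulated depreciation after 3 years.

Depreciable base = $987,230 − $13,600 = $973,630.
Rate = $973,630 / 27,818 hours = $35 per hour.
Year 1: 3,368 × $35 = $117,880. Book value $869,350.
Year 2: 827 × $35 = $28,945. Book value $840,405.
Year 3: 5,954 × $35 = $208,390. Book value $632,015.
Accumulated through year 3 = $987,230 − $632,015 = $355,215.

$355,215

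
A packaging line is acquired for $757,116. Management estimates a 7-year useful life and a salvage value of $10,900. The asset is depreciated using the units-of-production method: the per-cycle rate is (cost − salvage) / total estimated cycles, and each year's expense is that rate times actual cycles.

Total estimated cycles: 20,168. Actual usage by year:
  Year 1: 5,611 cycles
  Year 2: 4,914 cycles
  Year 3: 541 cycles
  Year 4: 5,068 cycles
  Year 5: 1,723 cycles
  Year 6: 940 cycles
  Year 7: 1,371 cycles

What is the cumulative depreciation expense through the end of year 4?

$596,958

Depreciable base = $757,116 − $10,900 = $746,216.
Rate = $746,216 / 20,168 cycles = $37 per cycle.
Year 1: 5,611 × $37 = $207,607. Book value $549,509.
Year 2: 4,914 × $37 = $181,818. Book value $367,691.
Year 3: 541 × $37 = $20,017. Book value $347,674.
Year 4: 5,068 × $37 = $187,516. Book value $160,158.
Accumulated through year 4 = $757,116 − $160,158 = $596,958.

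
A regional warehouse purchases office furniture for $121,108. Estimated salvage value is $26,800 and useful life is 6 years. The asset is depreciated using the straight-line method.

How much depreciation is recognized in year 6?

Depreciable base = $121,108 − $26,800 = $94,308.
Annual expense = $94,308 / 6 = $15,718.

$15,718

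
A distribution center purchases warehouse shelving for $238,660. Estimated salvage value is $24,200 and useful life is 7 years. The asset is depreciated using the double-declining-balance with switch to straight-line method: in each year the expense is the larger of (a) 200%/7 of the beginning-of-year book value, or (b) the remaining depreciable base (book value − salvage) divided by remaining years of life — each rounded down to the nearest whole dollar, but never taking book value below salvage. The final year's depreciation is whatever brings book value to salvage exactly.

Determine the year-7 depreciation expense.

Depreciable base = $238,660 − $24,200 = $214,460.
Year 1: DB = ⌊$238,660 × 200%/7⌋ = $68,188; SL = ⌊$214,460/7⌋ = $30,637 → take DB $68,188. Book value $170,472.
Year 2: DB = ⌊$170,472 × 200%/7⌋ = $48,706; SL = ⌊$146,272/6⌋ = $24,378 → take DB $48,706. Book value $121,766.
Year 3: DB = ⌊$121,766 × 200%/7⌋ = $34,790; SL = ⌊$97,566/5⌋ = $19,513 → take DB $34,790. Book value $86,976.
Year 4: DB = ⌊$86,976 × 200%/7⌋ = $24,850; SL = ⌊$62,776/4⌋ = $15,694 → take DB $24,850. Book value $62,126.
Year 5: DB = ⌊$62,126 × 200%/7⌋ = $17,750; SL = ⌊$37,926/3⌋ = $12,642 → take DB $17,750. Book value $44,376.
Year 6: DB = ⌊$44,376 × 200%/7⌋ = $12,678; SL = ⌊$20,176/2⌋ = $10,088 → take DB $12,678. Book value $31,698.
Year 7 (final): $31,698 − $24,200 = $7,498. Book value $24,200.

$7,498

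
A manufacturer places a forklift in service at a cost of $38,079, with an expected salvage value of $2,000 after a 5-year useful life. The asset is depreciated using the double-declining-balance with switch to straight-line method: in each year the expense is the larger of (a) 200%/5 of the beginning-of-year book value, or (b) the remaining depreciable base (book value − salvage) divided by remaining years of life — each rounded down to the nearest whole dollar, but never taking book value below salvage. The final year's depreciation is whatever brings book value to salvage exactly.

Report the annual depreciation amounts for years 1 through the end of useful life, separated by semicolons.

$15,231; $9,139; $5,483; $3,290; $2,936

Depreciable base = $38,079 − $2,000 = $36,079.
Year 1: DB = ⌊$38,079 × 200%/5⌋ = $15,231; SL = ⌊$36,079/5⌋ = $7,215 → take DB $15,231. Book value $22,848.
Year 2: DB = ⌊$22,848 × 200%/5⌋ = $9,139; SL = ⌊$20,848/4⌋ = $5,212 → take DB $9,139. Book value $13,709.
Year 3: DB = ⌊$13,709 × 200%/5⌋ = $5,483; SL = ⌊$11,709/3⌋ = $3,903 → take DB $5,483. Book value $8,226.
Year 4: DB = ⌊$8,226 × 200%/5⌋ = $3,290; SL = ⌊$6,226/2⌋ = $3,113 → take DB $3,290. Book value $4,936.
Year 5 (final): $4,936 − $2,000 = $2,936. Book value $2,000.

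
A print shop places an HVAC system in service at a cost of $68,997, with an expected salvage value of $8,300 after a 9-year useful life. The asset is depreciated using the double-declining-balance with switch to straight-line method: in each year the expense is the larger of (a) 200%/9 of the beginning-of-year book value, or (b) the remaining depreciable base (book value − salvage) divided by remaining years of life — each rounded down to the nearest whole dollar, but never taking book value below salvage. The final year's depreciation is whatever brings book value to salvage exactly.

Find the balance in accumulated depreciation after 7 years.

Depreciable base = $68,997 − $8,300 = $60,697.
Year 1: DB = ⌊$68,997 × 200%/9⌋ = $15,332; SL = ⌊$60,697/9⌋ = $6,744 → take DB $15,332. Book value $53,665.
Year 2: DB = ⌊$53,665 × 200%/9⌋ = $11,925; SL = ⌊$45,365/8⌋ = $5,670 → take DB $11,925. Book value $41,740.
Year 3: DB = ⌊$41,740 × 200%/9⌋ = $9,275; SL = ⌊$33,440/7⌋ = $4,777 → take DB $9,275. Book value $32,465.
Year 4: DB = ⌊$32,465 × 200%/9⌋ = $7,214; SL = ⌊$24,165/6⌋ = $4,027 → take DB $7,214. Book value $25,251.
Year 5: DB = ⌊$25,251 × 200%/9⌋ = $5,611; SL = ⌊$16,951/5⌋ = $3,390 → take DB $5,611. Book value $19,640.
Year 6: DB = ⌊$19,640 × 200%/9⌋ = $4,364; SL = ⌊$11,340/4⌋ = $2,835 → take DB $4,364. Book value $15,276.
Year 7: DB = ⌊$15,276 × 200%/9⌋ = $3,394; SL = ⌊$6,976/3⌋ = $2,325 → take DB $3,394. Book value $11,882.
Accumulated through year 7 = $68,997 − $11,882 = $57,115.

$57,115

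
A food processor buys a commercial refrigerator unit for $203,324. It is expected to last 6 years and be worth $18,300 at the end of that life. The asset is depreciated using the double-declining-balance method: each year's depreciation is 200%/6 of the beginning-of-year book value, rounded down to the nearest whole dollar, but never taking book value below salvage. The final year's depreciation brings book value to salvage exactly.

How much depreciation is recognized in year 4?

Depreciable base = $203,324 − $18,300 = $185,024.
Year 1: ⌊$203,324 × 200%/6⌋ = $67,774. Book value $135,550.
Year 2: ⌊$135,550 × 200%/6⌋ = $45,183. Book value $90,367.
Year 3: ⌊$90,367 × 200%/6⌋ = $30,122. Book value $60,245.
Year 4: ⌊$60,245 × 200%/6⌋ = $20,081. Book value $40,164.

$20,081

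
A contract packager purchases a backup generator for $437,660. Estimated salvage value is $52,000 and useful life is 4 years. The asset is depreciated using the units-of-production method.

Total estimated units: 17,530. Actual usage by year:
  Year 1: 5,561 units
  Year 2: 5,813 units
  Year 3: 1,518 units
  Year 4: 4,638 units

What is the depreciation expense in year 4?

Depreciable base = $437,660 − $52,000 = $385,660.
Rate = $385,660 / 17,530 units = $22 per unit.
Year 1: 5,561 × $22 = $122,342. Book value $315,318.
Year 2: 5,813 × $22 = $127,886. Book value $187,432.
Year 3: 1,518 × $22 = $33,396. Book value $154,036.
Year 4: 4,638 × $22 = $102,036. Book value $52,000.

$102,036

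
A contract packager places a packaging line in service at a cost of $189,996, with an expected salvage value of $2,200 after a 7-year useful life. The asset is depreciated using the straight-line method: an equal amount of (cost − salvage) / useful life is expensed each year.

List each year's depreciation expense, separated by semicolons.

$26,828; $26,828; $26,828; $26,828; $26,828; $26,828; $26,828

Depreciable base = $189,996 − $2,200 = $187,796.
Annual expense = $187,796 / 7 = $26,828.
End of year 1: book value $163,168.
End of year 2: book value $136,340.
End of year 3: book value $109,512.
End of year 4: book value $82,684.
End of year 5: book value $55,856.
End of year 6: book value $29,028.
End of year 7: book value $2,200.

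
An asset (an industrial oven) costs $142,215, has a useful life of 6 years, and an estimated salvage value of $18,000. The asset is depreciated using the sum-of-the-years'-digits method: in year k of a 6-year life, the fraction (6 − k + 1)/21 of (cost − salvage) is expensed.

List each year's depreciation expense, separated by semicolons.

Depreciable base = $142,215 − $18,000 = $124,215.
Sum of the years' digits = 6+5+4+3+2+1 = 21.
Year 1: $124,215 × 6/21 = $35,490. Book value $106,725.
Year 2: $124,215 × 5/21 = $29,575. Book value $77,150.
Year 3: $124,215 × 4/21 = $23,660. Book value $53,490.
Year 4: $124,215 × 3/21 = $17,745. Book value $35,745.
Year 5: $124,215 × 2/21 = $11,830. Book value $23,915.
Year 6: $124,215 × 1/21 = $5,915. Book value $18,000.

$35,490; $29,575; $23,660; $17,745; $11,830; $5,915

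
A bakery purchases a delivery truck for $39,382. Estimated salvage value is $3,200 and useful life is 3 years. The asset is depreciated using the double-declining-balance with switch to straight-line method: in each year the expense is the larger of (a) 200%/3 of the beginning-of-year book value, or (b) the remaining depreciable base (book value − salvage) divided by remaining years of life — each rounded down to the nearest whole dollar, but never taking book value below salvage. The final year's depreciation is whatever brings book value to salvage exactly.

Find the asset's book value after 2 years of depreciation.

Depreciable base = $39,382 − $3,200 = $36,182.
Year 1: DB = ⌊$39,382 × 200%/3⌋ = $26,254; SL = ⌊$36,182/3⌋ = $12,060 → take DB $26,254. Book value $13,128.
Year 2: DB = ⌊$13,128 × 200%/3⌋ = $8,752; SL = ⌊$9,928/2⌋ = $4,964 → take DB $8,752. Book value $4,376.

$4,376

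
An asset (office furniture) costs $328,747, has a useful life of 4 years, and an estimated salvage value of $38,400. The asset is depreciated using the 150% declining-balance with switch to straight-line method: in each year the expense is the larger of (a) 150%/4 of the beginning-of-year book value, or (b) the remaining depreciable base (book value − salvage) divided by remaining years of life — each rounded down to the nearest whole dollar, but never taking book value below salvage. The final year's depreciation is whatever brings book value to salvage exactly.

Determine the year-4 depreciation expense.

$41,861

Depreciable base = $328,747 − $38,400 = $290,347.
Year 1: DB = ⌊$328,747 × 150%/4⌋ = $123,280; SL = ⌊$290,347/4⌋ = $72,586 → take DB $123,280. Book value $205,467.
Year 2: DB = ⌊$205,467 × 150%/4⌋ = $77,050; SL = ⌊$167,067/3⌋ = $55,689 → take DB $77,050. Book value $128,417.
Year 3: DB = ⌊$128,417 × 150%/4⌋ = $48,156; SL = ⌊$90,017/2⌋ = $45,008 → take DB $48,156. Book value $80,261.
Year 4 (final): $80,261 − $38,400 = $41,861. Book value $38,400.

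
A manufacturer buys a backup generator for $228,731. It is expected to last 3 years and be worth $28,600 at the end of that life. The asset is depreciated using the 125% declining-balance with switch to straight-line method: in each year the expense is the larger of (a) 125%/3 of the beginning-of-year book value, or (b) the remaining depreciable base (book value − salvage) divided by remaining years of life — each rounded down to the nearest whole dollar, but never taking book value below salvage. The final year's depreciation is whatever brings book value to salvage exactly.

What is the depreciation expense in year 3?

$49,233

Depreciable base = $228,731 − $28,600 = $200,131.
Year 1: DB = ⌊$228,731 × 125%/3⌋ = $95,304; SL = ⌊$200,131/3⌋ = $66,710 → take DB $95,304. Book value $133,427.
Year 2: DB = ⌊$133,427 × 125%/3⌋ = $55,594; SL = ⌊$104,827/2⌋ = $52,413 → take DB $55,594. Book value $77,833.
Year 3 (final): $77,833 − $28,600 = $49,233. Book value $28,600.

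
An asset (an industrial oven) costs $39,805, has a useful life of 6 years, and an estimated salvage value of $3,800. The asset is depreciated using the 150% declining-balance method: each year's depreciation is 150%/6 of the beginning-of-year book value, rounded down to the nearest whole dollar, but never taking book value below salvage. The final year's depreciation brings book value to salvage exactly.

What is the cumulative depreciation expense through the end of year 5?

$30,358

Depreciable base = $39,805 − $3,800 = $36,005.
Year 1: ⌊$39,805 × 150%/6⌋ = $9,951. Book value $29,854.
Year 2: ⌊$29,854 × 150%/6⌋ = $7,463. Book value $22,391.
Year 3: ⌊$22,391 × 150%/6⌋ = $5,597. Book value $16,794.
Year 4: ⌊$16,794 × 150%/6⌋ = $4,198. Book value $12,596.
Year 5: ⌊$12,596 × 150%/6⌋ = $3,149. Book value $9,447.
Accumulated through year 5 = $39,805 − $9,447 = $30,358.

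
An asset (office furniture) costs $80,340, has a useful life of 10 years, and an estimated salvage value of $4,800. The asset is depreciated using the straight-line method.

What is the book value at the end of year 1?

$72,786

Depreciable base = $80,340 − $4,800 = $75,540.
Annual expense = $75,540 / 10 = $7,554.
End of year 1: book value $72,786.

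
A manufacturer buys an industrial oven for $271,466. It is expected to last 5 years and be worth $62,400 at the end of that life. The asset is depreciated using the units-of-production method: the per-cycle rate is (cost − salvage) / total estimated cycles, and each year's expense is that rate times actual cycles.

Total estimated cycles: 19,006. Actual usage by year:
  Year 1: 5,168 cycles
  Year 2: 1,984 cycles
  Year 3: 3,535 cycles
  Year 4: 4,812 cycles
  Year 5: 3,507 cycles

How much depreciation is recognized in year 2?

$21,824

Depreciable base = $271,466 − $62,400 = $209,066.
Rate = $209,066 / 19,006 cycles = $11 per cycle.
Year 1: 5,168 × $11 = $56,848. Book value $214,618.
Year 2: 1,984 × $11 = $21,824. Book value $192,794.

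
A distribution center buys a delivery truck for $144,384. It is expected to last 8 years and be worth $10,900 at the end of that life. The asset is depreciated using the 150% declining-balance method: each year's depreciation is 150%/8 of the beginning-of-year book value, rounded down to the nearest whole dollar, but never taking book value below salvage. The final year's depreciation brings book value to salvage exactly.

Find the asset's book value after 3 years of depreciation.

$77,445

Depreciable base = $144,384 − $10,900 = $133,484.
Year 1: ⌊$144,384 × 150%/8⌋ = $27,072. Book value $117,312.
Year 2: ⌊$117,312 × 150%/8⌋ = $21,996. Book value $95,316.
Year 3: ⌊$95,316 × 150%/8⌋ = $17,871. Book value $77,445.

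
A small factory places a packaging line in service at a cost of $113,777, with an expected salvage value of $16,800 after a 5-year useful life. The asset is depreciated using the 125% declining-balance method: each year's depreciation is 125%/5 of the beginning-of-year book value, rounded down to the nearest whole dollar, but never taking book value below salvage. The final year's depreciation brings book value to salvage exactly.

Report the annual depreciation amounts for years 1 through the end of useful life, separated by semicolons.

$28,444; $21,333; $16,000; $12,000; $19,200

Depreciable base = $113,777 − $16,800 = $96,977.
Year 1: ⌊$113,777 × 125%/5⌋ = $28,444. Book value $85,333.
Year 2: ⌊$85,333 × 125%/5⌋ = $21,333. Book value $64,000.
Year 3: ⌊$64,000 × 125%/5⌋ = $16,000. Book value $48,000.
Year 4: ⌊$48,000 × 125%/5⌋ = $12,000. Book value $36,000.
Year 5 (final): $36,000 − $16,800 = $19,200. Book value $16,800.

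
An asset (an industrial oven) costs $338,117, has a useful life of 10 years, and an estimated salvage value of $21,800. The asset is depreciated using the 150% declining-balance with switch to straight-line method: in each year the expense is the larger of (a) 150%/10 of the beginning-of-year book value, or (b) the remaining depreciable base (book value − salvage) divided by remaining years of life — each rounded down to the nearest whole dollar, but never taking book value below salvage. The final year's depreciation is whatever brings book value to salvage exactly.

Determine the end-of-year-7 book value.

$98,735

Depreciable base = $338,117 − $21,800 = $316,317.
Year 1: DB = ⌊$338,117 × 150%/10⌋ = $50,717; SL = ⌊$316,317/10⌋ = $31,631 → take DB $50,717. Book value $287,400.
Year 2: DB = ⌊$287,400 × 150%/10⌋ = $43,110; SL = ⌊$265,600/9⌋ = $29,511 → take DB $43,110. Book value $244,290.
Year 3: DB = ⌊$244,290 × 150%/10⌋ = $36,643; SL = ⌊$222,490/8⌋ = $27,811 → take DB $36,643. Book value $207,647.
Year 4: DB = ⌊$207,647 × 150%/10⌋ = $31,147; SL = ⌊$185,847/7⌋ = $26,549 → take DB $31,147. Book value $176,500.
Year 5: DB = ⌊$176,500 × 150%/10⌋ = $26,475; SL = ⌊$154,700/6⌋ = $25,783 → take DB $26,475. Book value $150,025.
Year 6: DB = ⌊$150,025 × 150%/10⌋ = $22,503; SL = ⌊$128,225/5⌋ = $25,645 → take SL $25,645. Book value $124,380.
Year 7: DB = ⌊$124,380 × 150%/10⌋ = $18,657; SL = ⌊$102,580/4⌋ = $25,645 → take SL $25,645. Book value $98,735.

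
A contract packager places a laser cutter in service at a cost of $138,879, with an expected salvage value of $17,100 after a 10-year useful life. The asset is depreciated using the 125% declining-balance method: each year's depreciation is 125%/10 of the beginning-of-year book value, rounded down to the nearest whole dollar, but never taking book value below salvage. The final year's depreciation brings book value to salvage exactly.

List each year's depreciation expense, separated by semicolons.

Depreciable base = $138,879 − $17,100 = $121,779.
Year 1: ⌊$138,879 × 125%/10⌋ = $17,359. Book value $121,520.
Year 2: ⌊$121,520 × 125%/10⌋ = $15,190. Book value $106,330.
Year 3: ⌊$106,330 × 125%/10⌋ = $13,291. Book value $93,039.
Year 4: ⌊$93,039 × 125%/10⌋ = $11,629. Book value $81,410.
Year 5: ⌊$81,410 × 125%/10⌋ = $10,176. Book value $71,234.
Year 6: ⌊$71,234 × 125%/10⌋ = $8,904. Book value $62,330.
Year 7: ⌊$62,330 × 125%/10⌋ = $7,791. Book value $54,539.
Year 8: ⌊$54,539 × 125%/10⌋ = $6,817. Book value $47,722.
Year 9: ⌊$47,722 × 125%/10⌋ = $5,965. Book value $41,757.
Year 10 (final): $41,757 − $17,100 = $24,657. Book value $17,100.

$17,359; $15,190; $13,291; $11,629; $10,176; $8,904; $7,791; $6,817; $5,965; $24,657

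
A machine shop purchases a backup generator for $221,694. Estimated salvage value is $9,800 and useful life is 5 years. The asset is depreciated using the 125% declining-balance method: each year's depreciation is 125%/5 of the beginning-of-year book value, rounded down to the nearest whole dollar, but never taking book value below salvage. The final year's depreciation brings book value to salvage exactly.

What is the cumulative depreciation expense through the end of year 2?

$96,990

Depreciable base = $221,694 − $9,800 = $211,894.
Year 1: ⌊$221,694 × 125%/5⌋ = $55,423. Book value $166,271.
Year 2: ⌊$166,271 × 125%/5⌋ = $41,567. Book value $124,704.
Accumulated through year 2 = $221,694 − $124,704 = $96,990.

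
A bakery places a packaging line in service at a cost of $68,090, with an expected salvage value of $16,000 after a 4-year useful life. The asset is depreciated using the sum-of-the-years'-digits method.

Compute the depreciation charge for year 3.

Depreciable base = $68,090 − $16,000 = $52,090.
Sum of the years' digits = 4+3+2+1 = 10.
Year 1: $52,090 × 4/10 = $20,836. Book value $47,254.
Year 2: $52,090 × 3/10 = $15,627. Book value $31,627.
Year 3: $52,090 × 2/10 = $10,418. Book value $21,209.

$10,418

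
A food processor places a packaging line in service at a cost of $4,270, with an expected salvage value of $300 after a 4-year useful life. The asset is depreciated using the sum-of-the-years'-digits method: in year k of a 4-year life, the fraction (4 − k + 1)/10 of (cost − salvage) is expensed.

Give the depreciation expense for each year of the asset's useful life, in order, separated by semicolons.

Depreciable base = $4,270 − $300 = $3,970.
Sum of the years' digits = 4+3+2+1 = 10.
Year 1: $3,970 × 4/10 = $1,588. Book value $2,682.
Year 2: $3,970 × 3/10 = $1,191. Book value $1,491.
Year 3: $3,970 × 2/10 = $794. Book value $697.
Year 4: $3,970 × 1/10 = $397. Book value $300.

$1,588; $1,191; $794; $397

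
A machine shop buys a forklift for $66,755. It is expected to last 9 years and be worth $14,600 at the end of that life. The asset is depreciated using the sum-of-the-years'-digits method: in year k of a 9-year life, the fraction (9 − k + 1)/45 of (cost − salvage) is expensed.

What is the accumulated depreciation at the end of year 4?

$34,770

Depreciable base = $66,755 − $14,600 = $52,155.
Sum of the years' digits = 9+8+7+6+5+4+3+2+1 = 45.
Year 1: $52,155 × 9/45 = $10,431. Book value $56,324.
Year 2: $52,155 × 8/45 = $9,272. Book value $47,052.
Year 3: $52,155 × 7/45 = $8,113. Book value $38,939.
Year 4: $52,155 × 6/45 = $6,954. Book value $31,985.
Accumulated through year 4 = $66,755 − $31,985 = $34,770.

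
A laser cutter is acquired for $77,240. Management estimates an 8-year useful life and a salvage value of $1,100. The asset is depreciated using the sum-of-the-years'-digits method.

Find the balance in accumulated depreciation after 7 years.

Depreciable base = $77,240 − $1,100 = $76,140.
Sum of the years' digits = 8+7+6+5+4+3+2+1 = 36.
Year 1: $76,140 × 8/36 = $16,920. Book value $60,320.
Year 2: $76,140 × 7/36 = $14,805. Book value $45,515.
Year 3: $76,140 × 6/36 = $12,690. Book value $32,825.
Year 4: $76,140 × 5/36 = $10,575. Book value $22,250.
Year 5: $76,140 × 4/36 = $8,460. Book value $13,790.
Year 6: $76,140 × 3/36 = $6,345. Book value $7,445.
Year 7: $76,140 × 2/36 = $4,230. Book value $3,215.
Accumulated through year 7 = $77,240 − $3,215 = $74,025.

$74,025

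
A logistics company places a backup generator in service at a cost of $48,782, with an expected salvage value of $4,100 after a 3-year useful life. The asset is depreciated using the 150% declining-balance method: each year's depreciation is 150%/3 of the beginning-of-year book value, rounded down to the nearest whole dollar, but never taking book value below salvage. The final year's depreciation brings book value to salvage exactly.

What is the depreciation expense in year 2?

$12,195

Depreciable base = $48,782 − $4,100 = $44,682.
Year 1: ⌊$48,782 × 150%/3⌋ = $24,391. Book value $24,391.
Year 2: ⌊$24,391 × 150%/3⌋ = $12,195. Book value $12,196.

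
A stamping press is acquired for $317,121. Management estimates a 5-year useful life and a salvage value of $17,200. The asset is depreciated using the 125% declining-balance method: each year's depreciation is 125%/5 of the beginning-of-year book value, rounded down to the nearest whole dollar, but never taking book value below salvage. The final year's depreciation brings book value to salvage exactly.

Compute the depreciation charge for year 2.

Depreciable base = $317,121 − $17,200 = $299,921.
Year 1: ⌊$317,121 × 125%/5⌋ = $79,280. Book value $237,841.
Year 2: ⌊$237,841 × 125%/5⌋ = $59,460. Book value $178,381.

$59,460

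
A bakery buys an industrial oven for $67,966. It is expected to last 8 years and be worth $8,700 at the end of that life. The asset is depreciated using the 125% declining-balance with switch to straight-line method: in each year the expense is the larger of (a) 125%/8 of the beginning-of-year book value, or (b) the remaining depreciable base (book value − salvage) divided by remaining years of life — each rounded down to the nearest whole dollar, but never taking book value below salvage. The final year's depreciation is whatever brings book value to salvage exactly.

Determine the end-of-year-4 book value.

$34,402

Depreciable base = $67,966 − $8,700 = $59,266.
Year 1: DB = ⌊$67,966 × 125%/8⌋ = $10,619; SL = ⌊$59,266/8⌋ = $7,408 → take DB $10,619. Book value $57,347.
Year 2: DB = ⌊$57,347 × 125%/8⌋ = $8,960; SL = ⌊$48,647/7⌋ = $6,949 → take DB $8,960. Book value $48,387.
Year 3: DB = ⌊$48,387 × 125%/8⌋ = $7,560; SL = ⌊$39,687/6⌋ = $6,614 → take DB $7,560. Book value $40,827.
Year 4: DB = ⌊$40,827 × 125%/8⌋ = $6,379; SL = ⌊$32,127/5⌋ = $6,425 → take SL $6,425. Book value $34,402.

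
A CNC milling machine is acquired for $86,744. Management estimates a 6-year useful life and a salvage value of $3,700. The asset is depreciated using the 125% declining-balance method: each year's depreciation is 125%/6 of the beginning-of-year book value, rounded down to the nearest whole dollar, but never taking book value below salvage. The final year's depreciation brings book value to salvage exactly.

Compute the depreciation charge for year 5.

Depreciable base = $86,744 − $3,700 = $83,044.
Year 1: ⌊$86,744 × 125%/6⌋ = $18,071. Book value $68,673.
Year 2: ⌊$68,673 × 125%/6⌋ = $14,306. Book value $54,367.
Year 3: ⌊$54,367 × 125%/6⌋ = $11,326. Book value $43,041.
Year 4: ⌊$43,041 × 125%/6⌋ = $8,966. Book value $34,075.
Year 5: ⌊$34,075 × 125%/6⌋ = $7,098. Book value $26,977.

$7,098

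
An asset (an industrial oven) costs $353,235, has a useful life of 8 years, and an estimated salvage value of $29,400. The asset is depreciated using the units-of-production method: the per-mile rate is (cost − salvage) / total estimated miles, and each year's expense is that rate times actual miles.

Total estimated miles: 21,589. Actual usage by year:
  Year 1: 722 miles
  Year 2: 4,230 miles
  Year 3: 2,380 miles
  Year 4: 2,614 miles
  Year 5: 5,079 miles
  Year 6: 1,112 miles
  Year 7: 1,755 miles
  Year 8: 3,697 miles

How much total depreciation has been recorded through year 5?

$225,375

Depreciable base = $353,235 − $29,400 = $323,835.
Rate = $323,835 / 21,589 miles = $15 per mile.
Year 1: 722 × $15 = $10,830. Book value $342,405.
Year 2: 4,230 × $15 = $63,450. Book value $278,955.
Year 3: 2,380 × $15 = $35,700. Book value $243,255.
Year 4: 2,614 × $15 = $39,210. Book value $204,045.
Year 5: 5,079 × $15 = $76,185. Book value $127,860.
Accumulated through year 5 = $353,235 − $127,860 = $225,375.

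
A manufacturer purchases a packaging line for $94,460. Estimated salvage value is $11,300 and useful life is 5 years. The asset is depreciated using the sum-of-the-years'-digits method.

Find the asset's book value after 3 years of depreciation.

$27,932

Depreciable base = $94,460 − $11,300 = $83,160.
Sum of the years' digits = 5+4+3+2+1 = 15.
Year 1: $83,160 × 5/15 = $27,720. Book value $66,740.
Year 2: $83,160 × 4/15 = $22,176. Book value $44,564.
Year 3: $83,160 × 3/15 = $16,632. Book value $27,932.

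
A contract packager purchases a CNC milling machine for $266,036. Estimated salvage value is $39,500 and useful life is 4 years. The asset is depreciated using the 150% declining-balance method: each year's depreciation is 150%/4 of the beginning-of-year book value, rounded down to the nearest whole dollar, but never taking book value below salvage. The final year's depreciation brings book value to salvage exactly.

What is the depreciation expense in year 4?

$25,451

Depreciable base = $266,036 − $39,500 = $226,536.
Year 1: ⌊$266,036 × 150%/4⌋ = $99,763. Book value $166,273.
Year 2: ⌊$166,273 × 150%/4⌋ = $62,352. Book value $103,921.
Year 3: ⌊$103,921 × 150%/4⌋ = $38,970. Book value $64,951.
Year 4 (final): $64,951 − $39,500 = $25,451. Book value $39,500.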